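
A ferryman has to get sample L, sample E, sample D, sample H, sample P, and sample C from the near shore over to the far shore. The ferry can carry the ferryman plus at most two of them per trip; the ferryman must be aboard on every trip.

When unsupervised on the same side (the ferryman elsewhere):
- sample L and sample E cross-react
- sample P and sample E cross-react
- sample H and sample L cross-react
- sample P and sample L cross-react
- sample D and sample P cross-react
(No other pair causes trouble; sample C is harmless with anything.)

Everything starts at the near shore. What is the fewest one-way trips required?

Counting alone: the ferryman can take at most 2 across per trip to the far shore, so moving all 6 needs at least 3 loaded trips out, with a return between consecutive ones — at least 5 crossings.
The safety rule pushes this higher. Following every safe sequence of crossings, the most of the 6 that can be at the far shore as the ferry arrives there on crossings 5, 7 is 4, 5 respectively — never all 6.
So no plan with fewer than 9 crossings exists, and this one achieves 9:
1. Ferryman goes to the far shore with sample L and sample P.
2. Ferryman goes back to the near shore with sample L.
3. Ferryman goes to the far shore with sample D and sample L.
4. Ferryman goes back to the near shore with sample P.
5. Ferryman goes to the far shore with sample E and sample H.
6. Ferryman goes back to the near shore with sample L.
7. Ferryman goes to the far shore with sample C and sample L.
8. Ferryman goes back to the near shore with sample L.
9. Ferryman goes to the far shore with sample L and sample P.

9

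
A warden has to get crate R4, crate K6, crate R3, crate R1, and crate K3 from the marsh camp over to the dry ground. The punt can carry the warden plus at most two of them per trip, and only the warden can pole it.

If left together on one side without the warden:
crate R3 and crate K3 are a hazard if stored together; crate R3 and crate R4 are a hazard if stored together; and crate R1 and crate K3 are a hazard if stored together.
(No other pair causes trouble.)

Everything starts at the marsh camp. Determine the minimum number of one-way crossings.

5

Counting alone: the warden can take at most 2 across per trip to the dry ground, so moving all 5 needs at least 3 loaded trips out, with a return between consecutive ones — at least 5 crossings.
The plan below uses exactly 5 crossings, so it is optimal:
1. Warden goes to the dry ground with crate K3 and crate R4.
2. Warden goes back to the marsh camp alone.
3. Warden goes to the dry ground with crate K6.
4. Warden goes back to the marsh camp alone.
5. Warden goes to the dry ground with crate R1 and crate R3.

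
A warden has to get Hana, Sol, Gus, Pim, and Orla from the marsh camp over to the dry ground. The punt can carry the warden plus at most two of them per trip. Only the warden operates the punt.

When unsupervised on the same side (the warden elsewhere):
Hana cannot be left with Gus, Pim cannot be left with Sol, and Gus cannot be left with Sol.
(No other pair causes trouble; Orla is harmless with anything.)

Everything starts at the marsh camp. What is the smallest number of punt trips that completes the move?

Counting alone: the warden can take at most 2 across per trip to the dry ground, so moving all 5 needs at least 3 loaded trips out, with a return between consecutive ones — at least 5 crossings.
The plan below uses exactly 5 crossings, so it is optimal:
1. Warden goes to the dry ground with Hana and Sol.
2. Warden goes back to the marsh camp alone.
3. Warden goes to the dry ground with Orla.
4. Warden goes back to the marsh camp alone.
5. Warden goes to the dry ground with Gus and Pim.

5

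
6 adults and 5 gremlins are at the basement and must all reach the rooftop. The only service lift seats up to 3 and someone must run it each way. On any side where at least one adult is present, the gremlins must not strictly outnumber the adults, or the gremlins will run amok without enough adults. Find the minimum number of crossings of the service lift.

9

Counting alone: each trip to the rooftop takes at most 3 across and each return brings at least 1 back, so after t trips out (and t−1 returns) at most 3t − (t−1) of the 11 are across; that first reaches 11 at t = 5, so at least 9 crossings are needed.
The plan below uses exactly 9 crossings, so it is optimal:
1. 3 gremlins → the rooftop.  (the basement: 6A 2G; the rooftop: 0A 3G)
2. 1 gremlin ← the basement.  (the basement: 6A 3G; the rooftop: 0A 2G)
3. 3 adults → the rooftop.  (the basement: 3A 3G; the rooftop: 3A 2G)
4. 1 adult ← the basement.  (the basement: 4A 3G; the rooftop: 2A 2G)
5. 2 adults and 1 gremlin → the rooftop.  (the basement: 2A 2G; the rooftop: 4A 3G)
6. 1 adult ← the basement.  (the basement: 3A 2G; the rooftop: 3A 3G)
7. 2 adults and 1 gremlin → the rooftop.  (the basement: 1A 1G; the rooftop: 5A 4G)
8. 1 adult ← the basement.  (the basement: 2A 1G; the rooftop: 4A 4G)
9. 2 adults and 1 gremlin → the rooftop.  (the basement: 0A 0G; the rooftop: 6A 5G)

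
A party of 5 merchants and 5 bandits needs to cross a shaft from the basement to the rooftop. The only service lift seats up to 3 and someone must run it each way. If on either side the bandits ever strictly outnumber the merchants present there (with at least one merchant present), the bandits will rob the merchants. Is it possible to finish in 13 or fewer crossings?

Yes

Yes — this plan uses 11 crossings (≤ 13):
1. 2 bandits → the rooftop.  (the basement: 5M 3B; the rooftop: 0M 2B)
2. 1 bandit ← the basement.  (the basement: 5M 4B; the rooftop: 0M 1B)
3. 3 bandits → the rooftop.  (the basement: 5M 1B; the rooftop: 0M 4B)
4. 1 bandit ← the basement.  (the basement: 5M 2B; the rooftop: 0M 3B)
5. 3 merchants → the rooftop.  (the basement: 2M 2B; the rooftop: 3M 3B)
6. 1 merchant and 1 bandit ← the basement.  (the basement: 3M 3B; the rooftop: 2M 2B)
7. 3 merchants → the rooftop.  (the basement: 0M 3B; the rooftop: 5M 2B)
8. 1 bandit ← the basement.  (the basement: 0M 4B; the rooftop: 5M 1B)
9. 2 bandits → the rooftop.  (the basement: 0M 2B; the rooftop: 5M 3B)
10. 1 bandit ← the basement.  (the basement: 0M 3B; the rooftop: 5M 2B)
11. 3 bandits → the rooftop.  (the basement: 0M 0B; the rooftop: 5M 5B)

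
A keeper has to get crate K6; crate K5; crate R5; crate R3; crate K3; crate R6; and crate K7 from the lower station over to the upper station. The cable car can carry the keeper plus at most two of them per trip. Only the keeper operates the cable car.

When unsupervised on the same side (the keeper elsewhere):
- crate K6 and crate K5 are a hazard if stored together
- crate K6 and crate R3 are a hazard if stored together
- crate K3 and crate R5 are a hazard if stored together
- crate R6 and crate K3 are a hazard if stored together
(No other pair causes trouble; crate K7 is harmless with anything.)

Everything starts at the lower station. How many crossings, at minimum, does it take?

9

Counting alone: the keeper can take at most 2 across per trip to the upper station, so moving all 7 needs at least 4 loaded trips out, with a return between consecutive ones — at least 7 crossings.
The safety rule pushes this higher. Following every safe sequence of crossings, the most of the 7 that can be at the upper station as the cable car arrives there on crossing 7 is 6 — never all 7.
So no plan with fewer than 9 crossings exists, and this one achieves 9:
1. Keeper goes to the upper station with crate K3 and crate K6.
2. Keeper goes back to the lower station alone.
3. Keeper goes to the upper station with crate K5.
4. Keeper goes back to the lower station with crate K6.
5. Keeper goes to the upper station with crate R3 and crate R5.
6. Keeper goes back to the lower station with crate K3.
7. Keeper goes to the upper station with crate K7 and crate R6.
8. Keeper goes back to the lower station alone.
9. Keeper goes to the upper station with crate K3 and crate K6.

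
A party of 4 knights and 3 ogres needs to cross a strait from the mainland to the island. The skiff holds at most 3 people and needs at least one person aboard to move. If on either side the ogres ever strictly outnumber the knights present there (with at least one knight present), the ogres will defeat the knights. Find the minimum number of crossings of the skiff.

5

Counting alone: each trip to the island takes at most 3 across and each return brings at least 1 back, so after t trips out (and t−1 returns) at most 3t − (t−1) of the 7 are across; that first reaches 7 at t = 3, so at least 5 crossings are needed.
The plan below uses exactly 5 crossings, so it is optimal:
1. 3 ogres → the island.  (the mainland: 4K 0O; the island: 0K 3O)
2. 1 ogre ← the mainland.  (the mainland: 4K 1O; the island: 0K 2O)
3. 3 knights → the island.  (the mainland: 1K 1O; the island: 3K 2O)
4. 1 knight ← the mainland.  (the mainland: 2K 1O; the island: 2K 2O)
5. 2 knights and 1 ogre → the island.  (the mainland: 0K 0O; the island: 4K 3O)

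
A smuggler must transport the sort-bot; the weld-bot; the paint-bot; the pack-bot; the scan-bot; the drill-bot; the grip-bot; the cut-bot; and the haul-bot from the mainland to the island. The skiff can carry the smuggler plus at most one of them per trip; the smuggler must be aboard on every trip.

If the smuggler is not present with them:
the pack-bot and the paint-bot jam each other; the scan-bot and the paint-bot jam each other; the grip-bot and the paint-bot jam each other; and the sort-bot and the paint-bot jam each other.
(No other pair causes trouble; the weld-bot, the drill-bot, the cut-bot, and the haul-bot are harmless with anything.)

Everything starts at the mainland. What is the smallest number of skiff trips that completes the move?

impossible

Following every safe sequence of crossings from the start, the most of the 9 that can be at the island as the skiff arrives there on crossings 1, 3, 5, 7, 9, 11 is 1, 2, 3, 4, 5, 6 respectively; the best ever achieved is 6 of 9.
From crossing 13 on, no configuration arises that was not already reachable earlier: only 176 distinct safe configurations (who is on which side, and where the skiff is) can ever be reached, none of them has everyone across, and every continuation just revisits them. So no valid plan exists.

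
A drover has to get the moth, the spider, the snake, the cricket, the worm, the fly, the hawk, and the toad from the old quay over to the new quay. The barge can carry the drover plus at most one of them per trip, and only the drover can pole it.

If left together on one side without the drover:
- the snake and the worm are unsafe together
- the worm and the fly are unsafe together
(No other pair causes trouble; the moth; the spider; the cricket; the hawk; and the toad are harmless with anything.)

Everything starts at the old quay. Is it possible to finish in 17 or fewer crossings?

Yes

Yes — this plan uses 17 crossings (≤ 17):
1. Drover goes to the new quay with the worm.  [the old quay: the cricket, the fly, the hawk, the moth, the snake, the spider, the toad | the new quay: the worm]
2. Drover goes back to the old quay alone.  [the old quay: the cricket, the fly, the hawk, the moth, the snake, the spider, the toad | the new quay: the worm]
3. Drover goes to the new quay with the moth.  [the old quay: the cricket, the fly, the hawk, the snake, the spider, the toad | the new quay: the moth, the worm]
4. Drover goes back to the old quay alone.  [the old quay: the cricket, the fly, the hawk, the snake, the spider, the toad | the new quay: the moth, the worm]
5. Drover goes to the new quay with the spider.  [the old quay: the cricket, the fly, the hawk, the snake, the toad | the new quay: the moth, the spider, the worm]
6. Drover goes back to the old quay alone.  [the old quay: the cricket, the fly, the hawk, the snake, the toad | the new quay: the moth, the spider, the worm]
7. Drover goes to the new quay with the snake.  [the old quay: the cricket, the fly, the hawk, the toad | the new quay: the moth, the snake, the spider, the worm]
8. Drover goes back to the old quay with the worm.  [the old quay: the cricket, the fly, the hawk, the toad, the worm | the new quay: the moth, the snake, the spider]
9. Drover goes to the new quay with the fly.  [the old quay: the cricket, the hawk, the toad, the worm | the new quay: the fly, the moth, the snake, the spider]
10. Drover goes back to the old quay alone.  [the old quay: the cricket, the hawk, the toad, the worm | the new quay: the fly, the moth, the snake, the spider]
11. Drover goes to the new quay with the cricket.  [the old quay: the hawk, the toad, the worm | the new quay: the cricket, the fly, the moth, the snake, the spider]
12. Drover goes back to the old quay alone.  [the old quay: the hawk, the toad, the worm | the new quay: the cricket, the fly, the moth, the snake, the spider]
13. Drover goes to the new quay with the hawk.  [the old quay: the toad, the worm | the new quay: the cricket, the fly, the hawk, the moth, the snake, the spider]
14. Drover goes back to the old quay alone.  [the old quay: the toad, the worm | the new quay: the cricket, the fly, the hawk, the moth, the snake, the spider]
15. Drover goes to the new quay with the toad.  [the old quay: the worm | the new quay: the cricket, the fly, the hawk, the moth, the snake, the spider, the toad]
16. Drover goes back to the old quay alone.  [the old quay: the worm | the new quay: the cricket, the fly, the hawk, the moth, the snake, the spider, the toad]
17. Drover goes to the new quay with the worm.  [the old quay: — | the new quay: the cricket, the fly, the hawk, the moth, the snake, the spider, the toad, the worm]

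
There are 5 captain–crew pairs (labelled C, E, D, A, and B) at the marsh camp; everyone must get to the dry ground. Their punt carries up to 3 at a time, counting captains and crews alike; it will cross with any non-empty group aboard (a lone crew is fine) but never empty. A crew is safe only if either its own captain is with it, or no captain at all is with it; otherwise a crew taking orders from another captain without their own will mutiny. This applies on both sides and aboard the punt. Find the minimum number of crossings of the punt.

Counting alone: each trip to the dry ground takes at most 3 across and each return brings at least 1 back, so after t trips out (and t−1 returns) at most 3t − (t−1) of the 10 are across; that first reaches 10 at t = 5, so at least 9 crossings are needed.
The safety rule pushes this higher. Following every safe sequence of crossings, the most of the 10 that can be at the dry ground as the punt arrives there on crossing 9 is 9 — never all 10.
So no plan with fewer than 11 crossings exists, and this one achieves 11:
1. captain C and crew C cross → the dry ground.
2. captain C crosses ← the marsh camp.
3. crew A, crew D, and crew E cross → the dry ground.
4. crew C crosses ← the marsh camp.
5. captain A, captain D, and captain E cross → the dry ground.
6. captain E and crew E cross ← the marsh camp.
7. captain B, captain C, and captain E cross → the dry ground.
8. crew D crosses ← the marsh camp.
9. crew C and crew E cross → the dry ground.
10. crew C crosses ← the marsh camp.
11. crew B, crew C, and crew D cross → the dry ground.

11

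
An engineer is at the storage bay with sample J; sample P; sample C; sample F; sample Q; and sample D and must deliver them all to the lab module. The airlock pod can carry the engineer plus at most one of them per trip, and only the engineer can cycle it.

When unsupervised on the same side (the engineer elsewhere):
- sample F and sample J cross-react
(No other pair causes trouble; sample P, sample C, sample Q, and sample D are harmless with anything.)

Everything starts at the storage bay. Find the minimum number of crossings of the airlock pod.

Counting alone: the engineer can take at most 1 across per trip to the lab module, so moving all 6 needs at least 6 loaded trips out, with a return between consecutive ones — at least 11 crossings.
The plan below uses exactly 11 crossings, so it is optimal:
1. Engineer goes to the lab module with sample J.  [the storage bay: sample C, sample D, sample F, sample P, sample Q | the lab module: sample J]
2. Engineer goes back to the storage bay alone.  [the storage bay: sample C, sample D, sample F, sample P, sample Q | the lab module: sample J]
3. Engineer goes to the lab module with sample P.  [the storage bay: sample C, sample D, sample F, sample Q | the lab module: sample J, sample P]
4. Engineer goes back to the storage bay alone.  [the storage bay: sample C, sample D, sample F, sample Q | the lab module: sample J, sample P]
5. Engineer goes to the lab module with sample C.  [the storage bay: sample D, sample F, sample Q | the lab module: sample C, sample J, sample P]
6. Engineer goes back to the storage bay alone.  [the storage bay: sample D, sample F, sample Q | the lab module: sample C, sample J, sample P]
7. Engineer goes to the lab module with sample Q.  [the storage bay: sample D, sample F | the lab module: sample C, sample J, sample P, sample Q]
8. Engineer goes back to the storage bay alone.  [the storage bay: sample D, sample F | the lab module: sample C, sample J, sample P, sample Q]
9. Engineer goes to the lab module with sample D.  [the storage bay: sample F | the lab module: sample C, sample D, sample J, sample P, sample Q]
10. Engineer goes back to the storage bay alone.  [the storage bay: sample F | the lab module: sample C, sample D, sample J, sample P, sample Q]
11. Engineer goes to the lab module with sample F.  [the storage bay: — | the lab module: sample C, sample D, sample F, sample J, sample P, sample Q]

11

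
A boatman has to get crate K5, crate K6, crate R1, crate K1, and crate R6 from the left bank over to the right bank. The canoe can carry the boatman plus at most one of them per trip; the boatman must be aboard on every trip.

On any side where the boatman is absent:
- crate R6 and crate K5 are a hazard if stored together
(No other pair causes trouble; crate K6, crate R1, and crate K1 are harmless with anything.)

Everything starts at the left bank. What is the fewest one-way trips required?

Counting alone: the boatman can take at most 1 across per trip to the right bank, so moving all 5 needs at least 5 loaded trips out, with a return between consecutive ones — at least 9 crossings.
The plan below uses exactly 9 crossings, so it is optimal:
1. Boatman goes to the right bank with crate K5.  [the left bank: crate K1, crate K6, crate R1, crate R6 | the right bank: crate K5]
2. Boatman goes back to the left bank alone.  [the left bank: crate K1, crate K6, crate R1, crate R6 | the right bank: crate K5]
3. Boatman goes to the right bank with crate K6.  [the left bank: crate K1, crate R1, crate R6 | the right bank: crate K5, crate K6]
4. Boatman goes back to the left bank alone.  [the left bank: crate K1, crate R1, crate R6 | the right bank: crate K5, crate K6]
5. Boatman goes to the right bank with crate R1.  [the left bank: crate K1, crate R6 | the right bank: crate K5, crate K6, crate R1]
6. Boatman goes back to the left bank alone.  [the left bank: crate K1, crate R6 | the right bank: crate K5, crate K6, crate R1]
7. Boatman goes to the right bank with crate K1.  [the left bank: crate R6 | the right bank: crate K1, crate K5, crate K6, crate R1]
8. Boatman goes back to the left bank alone.  [the left bank: crate R6 | the right bank: crate K1, crate K5, crate K6, crate R1]
9. Boatman goes to the right bank with crate R6.  [the left bank: — | the right bank: crate K1, crate K5, crate K6, crate R1, crate R6]

9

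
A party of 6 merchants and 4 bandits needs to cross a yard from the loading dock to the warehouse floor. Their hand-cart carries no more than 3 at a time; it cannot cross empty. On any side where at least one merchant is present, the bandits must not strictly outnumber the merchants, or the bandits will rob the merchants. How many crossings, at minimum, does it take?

Counting alone: each trip to the warehouse floor takes at most 3 across and each return brings at least 1 back, so after t trips out (and t−1 returns) at most 3t − (t−1) of the 10 are across; that first reaches 10 at t = 5, so at least 9 crossings are needed.
The plan below uses exactly 9 crossings, so it is optimal:
1. 2 bandits → the warehouse floor.  (the loading dock: 6M 2B; the warehouse floor: 0M 2B)
2. 1 bandit ← the loading dock.  (the loading dock: 6M 3B; the warehouse floor: 0M 1B)
3. 3 bandits → the warehouse floor.  (the loading dock: 6M 0B; the warehouse floor: 0M 4B)
4. 1 bandit ← the loading dock.  (the loading dock: 6M 1B; the warehouse floor: 0M 3B)
5. 3 merchants → the warehouse floor.  (the loading dock: 3M 1B; the warehouse floor: 3M 3B)
6. 1 bandit ← the loading dock.  (the loading dock: 3M 2B; the warehouse floor: 3M 2B)
7. 1 merchant and 2 bandits → the warehouse floor.  (the loading dock: 2M 0B; the warehouse floor: 4M 4B)
8. 1 bandit ← the loading dock.  (the loading dock: 2M 1B; the warehouse floor: 4M 3B)
9. 2 merchants and 1 bandit → the warehouse floor.  (the loading dock: 0M 0B; the warehouse floor: 6M 4B)

9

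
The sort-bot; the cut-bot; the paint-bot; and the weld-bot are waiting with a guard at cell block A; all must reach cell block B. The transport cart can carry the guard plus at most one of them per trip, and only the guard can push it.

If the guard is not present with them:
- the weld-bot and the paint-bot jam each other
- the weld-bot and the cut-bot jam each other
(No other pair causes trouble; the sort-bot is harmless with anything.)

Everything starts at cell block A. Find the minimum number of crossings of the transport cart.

9

Counting alone: the guard can take at most 1 across per trip to cell block B, so moving all 4 needs at least 4 loaded trips out, with a return between consecutive ones — at least 7 crossings.
The safety rule pushes this higher. Following every safe sequence of crossings, the most of the 4 that can be at cell block B as the transport cart arrives there on crossing 7 is 3 — never all 4.
So no plan with fewer than 9 crossings exists, and this one achieves 9:
1. Guard goes to cell block B with the weld-bot.  [cell block A: the cut-bot, the paint-bot, the sort-bot | cell block B: the weld-bot]
2. Guard goes back to cell block A alone.  [cell block A: the cut-bot, the paint-bot, the sort-bot | cell block B: the weld-bot]
3. Guard goes to cell block B with the sort-bot.  [cell block A: the cut-bot, the paint-bot | cell block B: the sort-bot, the weld-bot]
4. Guard goes back to cell block A alone.  [cell block A: the cut-bot, the paint-bot | cell block B: the sort-bot, the weld-bot]
5. Guard goes to cell block B with the cut-bot.  [cell block A: the paint-bot | cell block B: the cut-bot, the sort-bot, the weld-bot]
6. Guard goes back to cell block A with the weld-bot.  [cell block A: the paint-bot, the weld-bot | cell block B: the cut-bot, the sort-bot]
7. Guard goes to cell block B with the paint-bot.  [cell block A: the weld-bot | cell block B: the cut-bot, the paint-bot, the sort-bot]
8. Guard goes back to cell block A alone.  [cell block A: the weld-bot | cell block B: the cut-bot, the paint-bot, the sort-bot]
9. Guard goes to cell block B with the weld-bot.  [cell block A: — | cell block B: the cut-bot, the paint-bot, the sort-bot, the weld-bot]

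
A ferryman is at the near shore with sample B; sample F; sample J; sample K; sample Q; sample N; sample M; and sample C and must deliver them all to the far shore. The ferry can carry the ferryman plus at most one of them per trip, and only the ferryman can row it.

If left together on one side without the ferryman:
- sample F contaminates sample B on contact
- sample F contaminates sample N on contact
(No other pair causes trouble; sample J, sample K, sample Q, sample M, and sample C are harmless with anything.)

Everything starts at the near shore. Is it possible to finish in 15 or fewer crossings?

Counting alone: the ferryman can take at most 1 across per trip to the far shore, so moving all 8 needs at least 8 loaded trips out, with a return between consecutive ones — at least 15 crossings.
The safety rule pushes this higher. Following every safe sequence of crossings, the most of the 8 that can be at the far shore as the ferry arrives there on crossing 15 is 7 — never all 8.
So the move cannot be finished within 15 crossings. (The shortest complete plan takes 17:)
1. Ferryman goes to the far shore with sample F.  [the near shore: sample B, sample C, sample J, sample K, sample M, sample N, sample Q | the far shore: sample F]
2. Ferryman goes back to the near shore alone.  [the near shore: sample B, sample C, sample J, sample K, sample M, sample N, sample Q | the far shore: sample F]
3. Ferryman goes to the far shore with sample B.  [the near shore: sample C, sample J, sample K, sample M, sample N, sample Q | the far shore: sample B, sample F]
4. Ferryman goes back to the near shore with sample F.  [the near shore: sample C, sample F, sample J, sample K, sample M, sample N, sample Q | the far shore: sample B]
5. Ferryman goes to the far shore with sample N.  [the near shore: sample C, sample F, sample J, sample K, sample M, sample Q | the far shore: sample B, sample N]
6. Ferryman goes back to the near shore alone.  [the near shore: sample C, sample F, sample J, sample K, sample M, sample Q | the far shore: sample B, sample N]
7. Ferryman goes to the far shore with sample J.  [the near shore: sample C, sample F, sample K, sample M, sample Q | the far shore: sample B, sample J, sample N]
8. Ferryman goes back to the near shore alone.  [the near shore: sample C, sample F, sample K, sample M, sample Q | the far shore: sample B, sample J, sample N]
9. Ferryman goes to the far shore with sample K.  [the near shore: sample C, sample F, sample M, sample Q | the far shore: sample B, sample J, sample K, sample N]
10. Ferryman goes back to the near shore alone.  [the near shore: sample C, sample F, sample M, sample Q | the far shore: sample B, sample J, sample K, sample N]
11. Ferryman goes to the far shore with sample Q.  [the near shore: sample C, sample F, sample M | the far shore: sample B, sample J, sample K, sample N, sample Q]
12. Ferryman goes back to the near shore alone.  [the near shore: sample C, sample F, sample M | the far shore: sample B, sample J, sample K, sample N, sample Q]
13. Ferryman goes to the far shore with sample M.  [the near shore: sample C, sample F | the far shore: sample B, sample J, sample K, sample M, sample N, sample Q]
14. Ferryman goes back to the near shore alone.  [the near shore: sample C, sample F | the far shore: sample B, sample J, sample K, sample M, sample N, sample Q]
15. Ferryman goes to the far shore with sample C.  [the near shore: sample F | the far shore: sample B, sample C, sample J, sample K, sample M, sample N, sample Q]
16. Ferryman goes back to the near shore alone.  [the near shore: sample F | the far shore: sample B, sample C, sample J, sample K, sample M, sample N, sample Q]
17. Ferryman goes to the far shore with sample F.  [the near shore: — | the far shore: sample B, sample C, sample F, sample J, sample K, sample M, sample N, sample Q]

No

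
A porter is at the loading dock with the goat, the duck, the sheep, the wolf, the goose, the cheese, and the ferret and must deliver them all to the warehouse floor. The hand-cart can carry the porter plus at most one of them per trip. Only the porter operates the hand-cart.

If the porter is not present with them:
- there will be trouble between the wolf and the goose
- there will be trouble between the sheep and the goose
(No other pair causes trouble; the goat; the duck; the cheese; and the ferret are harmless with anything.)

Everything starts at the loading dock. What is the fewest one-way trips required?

Counting alone: the porter can take at most 1 across per trip to the warehouse floor, so moving all 7 needs at least 7 loaded trips out, with a return between consecutive ones — at least 13 crossings.
The safety rule pushes this higher. Following every safe sequence of crossings, the most of the 7 that can be at the warehouse floor as the hand-cart arrives there on crossing 13 is 6 — never all 7.
So no plan with fewer than 15 crossings exists, and this one achieves 15:
1. Porter goes to the warehouse floor with the goose.  [the loading dock: the cheese, the duck, the ferret, the goat, the sheep, the wolf | the warehouse floor: the goose]
2. Porter goes back to the loading dock alone.  [the loading dock: the cheese, the duck, the ferret, the goat, the sheep, the wolf | the warehouse floor: the goose]
3. Porter goes to the warehouse floor with the goat.  [the loading dock: the cheese, the duck, the ferret, the sheep, the wolf | the warehouse floor: the goat, the goose]
4. Porter goes back to the loading dock alone.  [the loading dock: the cheese, the duck, the ferret, the sheep, the wolf | the warehouse floor: the goat, the goose]
5. Porter goes to the warehouse floor with the duck.  [the loading dock: the cheese, the ferret, the sheep, the wolf | the warehouse floor: the duck, the goat, the goose]
6. Porter goes back to the loading dock alone.  [the loading dock: the cheese, the ferret, the sheep, the wolf | the warehouse floor: the duck, the goat, the goose]
7. Porter goes to the warehouse floor with the sheep.  [the loading dock: the cheese, the ferret, the wolf | the warehouse floor: the duck, the goat, the goose, the sheep]
8. Porter goes back to the loading dock with the goose.  [the loading dock: the cheese, the ferret, the goose, the wolf | the warehouse floor: the duck, the goat, the sheep]
9. Porter goes to the warehouse floor with the wolf.  [the loading dock: the cheese, the ferret, the goose | the warehouse floor: the duck, the goat, the sheep, the wolf]
10. Porter goes back to the loading dock alone.  [the loading dock: the cheese, the ferret, the goose | the warehouse floor: the duck, the goat, the sheep, the wolf]
11. Porter goes to the warehouse floor with the cheese.  [the loading dock: the ferret, the goose | the warehouse floor: the cheese, the duck, the goat, the sheep, the wolf]
12. Porter goes back to the loading dock alone.  [the loading dock: the ferret, the goose | the warehouse floor: the cheese, the duck, the goat, the sheep, the wolf]
13. Porter goes to the warehouse floor with the ferret.  [the loading dock: the goose | the warehouse floor: the cheese, the duck, the ferret, the goat, the sheep, the wolf]
14. Porter goes back to the loading dock alone.  [the loading dock: the goose | the warehouse floor: the cheese, the duck, the ferret, the goat, the sheep, the wolf]
15. Porter goes to the warehouse floor with the goose.  [the loading dock: — | the warehouse floor: the cheese, the duck, the ferret, the goat, the goose, the sheep, the wolf]

15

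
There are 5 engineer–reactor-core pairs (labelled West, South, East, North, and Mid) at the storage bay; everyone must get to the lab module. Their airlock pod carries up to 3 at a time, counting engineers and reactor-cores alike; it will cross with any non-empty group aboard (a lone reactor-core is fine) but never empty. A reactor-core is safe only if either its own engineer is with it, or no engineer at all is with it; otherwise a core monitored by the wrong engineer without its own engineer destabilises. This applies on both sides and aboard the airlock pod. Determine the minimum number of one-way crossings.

Counting alone: each trip to the lab module takes at most 3 across and each return brings at least 1 back, so after t trips out (and t−1 returns) at most 3t − (t−1) of the 10 are across; that first reaches 10 at t = 5, so at least 9 crossings are needed.
The safety rule pushes this higher. Following every safe sequence of crossings, the most of the 10 that can be at the lab module as the airlock pod arrives there on crossing 9 is 9 — never all 10.
So no plan with fewer than 11 crossings exists, and this one achieves 11:
1. engineer West and reactor-core West cross → the lab module.
2. engineer West crosses ← the storage bay.
3. reactor-core East, reactor-core North, and reactor-core South cross → the lab module.
4. reactor-core West crosses ← the storage bay.
5. engineer East, engineer North, and engineer South cross → the lab module.
6. engineer South and reactor-core South cross ← the storage bay.
7. engineer Mid, engineer South, and engineer West cross → the lab module.
8. reactor-core East crosses ← the storage bay.
9. reactor-core South and reactor-core West cross → the lab module.
10. reactor-core West crosses ← the storage bay.
11. reactor-core East, reactor-core Mid, and reactor-core West cross → the lab module.

11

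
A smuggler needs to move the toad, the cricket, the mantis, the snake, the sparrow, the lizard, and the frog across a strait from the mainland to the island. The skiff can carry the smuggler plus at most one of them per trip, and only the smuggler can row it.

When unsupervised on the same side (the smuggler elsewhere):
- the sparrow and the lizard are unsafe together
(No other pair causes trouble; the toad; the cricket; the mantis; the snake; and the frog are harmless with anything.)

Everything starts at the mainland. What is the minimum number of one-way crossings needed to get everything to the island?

13

Counting alone: the smuggler can take at most 1 across per trip to the island, so moving all 7 needs at least 7 loaded trips out, with a return between consecutive ones — at least 13 crossings.
The plan below uses exactly 13 crossings, so it is optimal:
1. Smuggler goes to the island with the sparrow.  [the mainland: the cricket, the frog, the lizard, the mantis, the snake, the toad | the island: the sparrow]
2. Smuggler goes back to the mainland alone.  [the mainland: the cricket, the frog, the lizard, the mantis, the snake, the toad | the island: the sparrow]
3. Smuggler goes to the island with the toad.  [the mainland: the cricket, the frog, the lizard, the mantis, the snake | the island: the sparrow, the toad]
4. Smuggler goes back to the mainland alone.  [the mainland: the cricket, the frog, the lizard, the mantis, the snake | the island: the sparrow, the toad]
5. Smuggler goes to the island with the cricket.  [the mainland: the frog, the lizard, the mantis, the snake | the island: the cricket, the sparrow, the toad]
6. Smuggler goes back to the mainland alone.  [the mainland: the frog, the lizard, the mantis, the snake | the island: the cricket, the sparrow, the toad]
7. Smuggler goes to the island with the mantis.  [the mainland: the frog, the lizard, the snake | the island: the cricket, the mantis, the sparrow, the toad]
8. Smuggler goes back to the mainland alone.  [the mainland: the frog, the lizard, the snake | the island: the cricket, the mantis, the sparrow, the toad]
9. Smuggler goes to the island with the snake.  [the mainland: the frog, the lizard | the island: the cricket, the mantis, the snake, the sparrow, the toad]
10. Smuggler goes back to the mainland alone.  [the mainland: the frog, the lizard | the island: the cricket, the mantis, the snake, the sparrow, the toad]
11. Smuggler goes to the island with the frog.  [the mainland: the lizard | the island: the cricket, the frog, the mantis, the snake, the sparrow, the toad]
12. Smuggler goes back to the mainland alone.  [the mainland: the lizard | the island: the cricket, the frog, the mantis, the snake, the sparrow, the toad]
13. Smuggler goes to the island with the lizard.  [the mainland: — | the island: the cricket, the frog, the lizard, the mantis, the snake, the sparrow, the toad]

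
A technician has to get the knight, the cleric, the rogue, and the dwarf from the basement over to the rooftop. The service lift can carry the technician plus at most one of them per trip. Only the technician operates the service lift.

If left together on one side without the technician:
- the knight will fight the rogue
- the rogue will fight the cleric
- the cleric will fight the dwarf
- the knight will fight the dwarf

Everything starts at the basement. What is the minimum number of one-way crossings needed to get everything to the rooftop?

impossible

Whatever the first load, the items left behind include a forbidden pair without the technician. No opening move is safe, so no plan exists.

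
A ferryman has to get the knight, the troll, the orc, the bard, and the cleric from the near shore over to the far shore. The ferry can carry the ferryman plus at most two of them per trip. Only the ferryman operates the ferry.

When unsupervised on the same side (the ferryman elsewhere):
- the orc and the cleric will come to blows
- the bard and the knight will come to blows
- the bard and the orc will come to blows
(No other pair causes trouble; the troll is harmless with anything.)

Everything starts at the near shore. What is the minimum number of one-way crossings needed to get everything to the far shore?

5

Counting alone: the ferryman can take at most 2 across per trip to the far shore, so moving all 5 needs at least 3 loaded trips out, with a return between consecutive ones — at least 5 crossings.
The plan below uses exactly 5 crossings, so it is optimal:
1. Ferryman goes to the far shore with the knight and the orc.  [the near shore: the bard, the cleric, the troll | the far shore: the knight, the orc]
2. Ferryman goes back to the near shore alone.  [the near shore: the bard, the cleric, the troll | the far shore: the knight, the orc]
3. Ferryman goes to the far shore with the troll.  [the near shore: the bard, the cleric | the far shore: the knight, the orc, the troll]
4. Ferryman goes back to the near shore alone.  [the near shore: the bard, the cleric | the far shore: the knight, the orc, the troll]
5. Ferryman goes to the far shore with the bard and the cleric.  [the near shore: — | the far shore: the bard, the cleric, the knight, the orc, the troll]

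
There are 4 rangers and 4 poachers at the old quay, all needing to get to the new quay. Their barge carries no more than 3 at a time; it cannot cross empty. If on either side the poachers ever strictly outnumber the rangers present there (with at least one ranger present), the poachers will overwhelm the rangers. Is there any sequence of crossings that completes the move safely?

Yes

1. 2 poachers → the new quay.  (the old quay: 4R 2P; the new quay: 0R 2P)
2. 1 poacher ← the old quay.  (the old quay: 4R 3P; the new quay: 0R 1P)
3. 3 poachers → the new quay.  (the old quay: 4R 0P; the new quay: 0R 4P)
4. 1 poacher ← the old quay.  (the old quay: 4R 1P; the new quay: 0R 3P)
5. 3 rangers → the new quay.  (the old quay: 1R 1P; the new quay: 3R 3P)
6. 1 ranger and 1 poacher ← the old quay.  (the old quay: 2R 2P; the new quay: 2R 2P)
7. 2 rangers → the new quay.  (the old quay: 0R 2P; the new quay: 4R 2P)
8. 1 poacher ← the old quay.  (the old quay: 0R 3P; the new quay: 4R 1P)
9. 3 poachers → the new quay.  (the old quay: 0R 0P; the new quay: 4R 4P)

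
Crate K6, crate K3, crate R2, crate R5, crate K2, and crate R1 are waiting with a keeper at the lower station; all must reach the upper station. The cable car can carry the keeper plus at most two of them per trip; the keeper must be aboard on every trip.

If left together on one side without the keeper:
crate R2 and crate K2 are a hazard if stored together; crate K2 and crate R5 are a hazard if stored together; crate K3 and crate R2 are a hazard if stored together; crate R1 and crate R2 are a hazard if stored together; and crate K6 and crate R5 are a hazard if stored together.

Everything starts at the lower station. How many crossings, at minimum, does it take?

7

Counting alone: the keeper can take at most 2 across per trip to the upper station, so moving all 6 needs at least 3 loaded trips out, with a return between consecutive ones — at least 5 crossings.
The safety rule pushes this higher. Following every safe sequence of crossings, the most of the 6 that can be at the upper station as the cable car arrives there on crossing 5 is 5 — never all 6.
So no plan with fewer than 7 crossings exists, and this one achieves 7:
1. Keeper goes to the upper station with crate R2 and crate R5.
2. Keeper goes back to the lower station alone.
3. Keeper goes to the upper station with crate K3 and crate K6.
4. Keeper goes back to the lower station with crate R2 and crate R5.
5. Keeper goes to the upper station with crate K2 and crate R1.
6. Keeper goes back to the lower station alone.
7. Keeper goes to the upper station with crate R2 and crate R5.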